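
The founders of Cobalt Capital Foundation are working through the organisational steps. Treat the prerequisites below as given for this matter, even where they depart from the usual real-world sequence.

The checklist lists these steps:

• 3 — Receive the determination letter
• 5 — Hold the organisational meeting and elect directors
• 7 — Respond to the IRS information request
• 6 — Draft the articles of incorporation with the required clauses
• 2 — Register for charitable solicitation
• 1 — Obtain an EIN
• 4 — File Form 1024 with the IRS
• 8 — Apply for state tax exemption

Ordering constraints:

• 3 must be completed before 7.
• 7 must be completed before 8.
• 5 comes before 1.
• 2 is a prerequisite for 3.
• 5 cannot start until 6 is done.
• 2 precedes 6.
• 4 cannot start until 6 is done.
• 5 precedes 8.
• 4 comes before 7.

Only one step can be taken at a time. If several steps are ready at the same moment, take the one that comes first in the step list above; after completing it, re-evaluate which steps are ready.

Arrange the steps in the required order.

2, 3, 6, 5, 1, 4, 7, 8

2 is the only step with nothing outstanding, so it goes first.
Ready: 3 and 6. 3 is listed earlier → 3.
6 is the only step now ready → 6.
5 and 4 are both available; 5 is listed earlier → 5.
Now 1 and 4 have their prerequisites met. 1 is listed earlier, so 1 next.
That leaves 4 as the only ready step → 4.
7 needed 3 and 4, now all done → 7.
Next only 8 has its prerequisites met → 8.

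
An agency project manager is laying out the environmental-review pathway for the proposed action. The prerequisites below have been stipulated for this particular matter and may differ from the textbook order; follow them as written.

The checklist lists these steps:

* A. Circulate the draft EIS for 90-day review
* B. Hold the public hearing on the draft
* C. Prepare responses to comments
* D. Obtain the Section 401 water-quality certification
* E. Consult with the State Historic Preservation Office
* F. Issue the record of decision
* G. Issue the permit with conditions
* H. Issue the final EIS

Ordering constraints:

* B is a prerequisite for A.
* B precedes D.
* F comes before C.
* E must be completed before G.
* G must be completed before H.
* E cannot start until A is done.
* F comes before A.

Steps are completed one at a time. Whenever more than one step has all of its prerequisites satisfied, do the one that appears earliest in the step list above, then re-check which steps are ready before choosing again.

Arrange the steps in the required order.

B, D, F, A, C, E, G, H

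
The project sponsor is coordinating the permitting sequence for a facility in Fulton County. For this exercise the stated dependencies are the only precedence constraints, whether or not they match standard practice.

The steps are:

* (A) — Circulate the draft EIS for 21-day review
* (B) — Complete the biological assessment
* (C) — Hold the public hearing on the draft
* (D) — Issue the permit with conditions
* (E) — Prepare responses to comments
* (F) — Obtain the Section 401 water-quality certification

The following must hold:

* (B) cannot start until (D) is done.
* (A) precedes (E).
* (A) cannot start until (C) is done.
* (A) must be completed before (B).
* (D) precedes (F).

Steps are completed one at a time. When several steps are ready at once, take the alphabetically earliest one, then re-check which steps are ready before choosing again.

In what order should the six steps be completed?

(C) (A) (D) (B) (E) (F)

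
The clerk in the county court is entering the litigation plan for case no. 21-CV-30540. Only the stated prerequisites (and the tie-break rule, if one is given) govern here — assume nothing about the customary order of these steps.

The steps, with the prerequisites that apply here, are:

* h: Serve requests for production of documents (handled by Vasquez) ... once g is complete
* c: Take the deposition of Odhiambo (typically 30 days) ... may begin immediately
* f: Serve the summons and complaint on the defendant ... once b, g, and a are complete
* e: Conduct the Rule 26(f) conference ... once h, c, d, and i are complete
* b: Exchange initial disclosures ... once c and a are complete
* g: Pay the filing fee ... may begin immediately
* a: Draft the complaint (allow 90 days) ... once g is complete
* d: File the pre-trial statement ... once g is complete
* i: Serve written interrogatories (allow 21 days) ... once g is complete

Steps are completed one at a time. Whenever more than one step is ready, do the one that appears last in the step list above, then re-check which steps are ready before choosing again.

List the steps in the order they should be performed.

Nothing is required for g and c. g is listed later → g first.
i, d, a and h now also ready, so the ready set is {i, d, a, c, h}; i is listed later → i.
Now d, a, c and h have their prerequisites met. d is listed later, so d next.
Ready: a, c and h. a is listed later → a.
Ready: c and h. c is listed later → c.
b now also ready, so the ready set is {b, h}; b is listed later → b.
f now also ready, so the ready set is {f, h}; f is listed later → f.
h needed g, now all done → h.
e needed i, d, c and h, now all done → e.

g → i → d → a → c → b → f → h → e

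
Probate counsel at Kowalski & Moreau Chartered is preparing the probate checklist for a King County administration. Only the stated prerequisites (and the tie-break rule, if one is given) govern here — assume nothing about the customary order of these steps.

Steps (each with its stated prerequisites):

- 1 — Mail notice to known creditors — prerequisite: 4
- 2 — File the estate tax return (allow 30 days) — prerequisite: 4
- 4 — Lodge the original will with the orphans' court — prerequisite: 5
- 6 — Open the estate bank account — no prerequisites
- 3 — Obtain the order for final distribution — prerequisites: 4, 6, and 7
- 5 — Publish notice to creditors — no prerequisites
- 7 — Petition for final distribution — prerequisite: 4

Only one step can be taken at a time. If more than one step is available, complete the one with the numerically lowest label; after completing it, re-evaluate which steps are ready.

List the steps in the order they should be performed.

5, 4, 1, 2, 6, 7, 3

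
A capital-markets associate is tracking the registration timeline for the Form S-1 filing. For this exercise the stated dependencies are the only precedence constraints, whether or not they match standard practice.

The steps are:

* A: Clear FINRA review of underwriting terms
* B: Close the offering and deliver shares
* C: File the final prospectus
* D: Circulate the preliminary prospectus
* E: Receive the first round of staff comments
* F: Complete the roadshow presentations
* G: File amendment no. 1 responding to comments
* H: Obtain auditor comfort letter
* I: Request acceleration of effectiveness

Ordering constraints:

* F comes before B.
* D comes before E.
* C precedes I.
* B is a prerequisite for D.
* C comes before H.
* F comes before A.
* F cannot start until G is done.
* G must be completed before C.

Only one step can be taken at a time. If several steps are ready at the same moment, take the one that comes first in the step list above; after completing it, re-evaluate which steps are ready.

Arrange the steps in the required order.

G → C → F → A → B → D → E → H → I

G has no prerequisites → G first.
Now C and F have their prerequisites met. C is listed earlier, so C next.
F, H and I are all available; F is listed earlier → F.
A, B, H and I are all available; A is listed earlier → A.
B, H and I are all available; B is listed earlier → B.
D now also ready, so the ready set is {D, H, I}; D is listed earlier → D.
E, H and I are all available; E is listed earlier → E.
Now H and I have their prerequisites met. H is listed earlier, so H next.
That leaves I as the only ready step → I.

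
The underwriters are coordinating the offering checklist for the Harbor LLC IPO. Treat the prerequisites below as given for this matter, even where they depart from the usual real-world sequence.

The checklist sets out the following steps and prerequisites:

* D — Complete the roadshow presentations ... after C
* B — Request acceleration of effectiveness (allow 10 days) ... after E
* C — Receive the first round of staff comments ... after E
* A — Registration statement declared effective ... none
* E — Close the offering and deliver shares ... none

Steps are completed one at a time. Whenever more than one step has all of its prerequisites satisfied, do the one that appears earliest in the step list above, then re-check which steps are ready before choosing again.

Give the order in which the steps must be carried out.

A, E, B, C, D

A and E have no prerequisites; A is listed earlier, so A is first.
That leaves E as the only ready step → E.
Now B and C have their prerequisites met. B is listed earlier, so B next.
That leaves C as the only ready step → C.
D needed C, now all done → D.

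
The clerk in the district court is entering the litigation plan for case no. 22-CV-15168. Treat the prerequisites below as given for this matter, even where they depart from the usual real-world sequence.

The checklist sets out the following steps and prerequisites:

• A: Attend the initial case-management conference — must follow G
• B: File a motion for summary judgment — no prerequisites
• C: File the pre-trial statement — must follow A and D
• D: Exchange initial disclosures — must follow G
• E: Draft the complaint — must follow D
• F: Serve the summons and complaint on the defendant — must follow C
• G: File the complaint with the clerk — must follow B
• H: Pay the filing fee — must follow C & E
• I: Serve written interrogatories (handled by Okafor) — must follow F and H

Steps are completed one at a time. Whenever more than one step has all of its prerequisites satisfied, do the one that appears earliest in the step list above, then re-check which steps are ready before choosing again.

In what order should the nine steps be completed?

B → G → A → D → C → E → F → H → I

B is the only step with nothing outstanding, so it goes first.
G needed B, now all done → G.
A and D are both available; A is listed earlier → A.
D needed G, now all done → D.
Now C and E have their prerequisites met. C is listed earlier, so C next.
Now E and F have their prerequisites met. E is listed earlier, so E next.
H now also ready, so the ready set is {F, H}; F is listed earlier → F.
H needed C and E, now all done → H.
I needed F and H, now all done → I.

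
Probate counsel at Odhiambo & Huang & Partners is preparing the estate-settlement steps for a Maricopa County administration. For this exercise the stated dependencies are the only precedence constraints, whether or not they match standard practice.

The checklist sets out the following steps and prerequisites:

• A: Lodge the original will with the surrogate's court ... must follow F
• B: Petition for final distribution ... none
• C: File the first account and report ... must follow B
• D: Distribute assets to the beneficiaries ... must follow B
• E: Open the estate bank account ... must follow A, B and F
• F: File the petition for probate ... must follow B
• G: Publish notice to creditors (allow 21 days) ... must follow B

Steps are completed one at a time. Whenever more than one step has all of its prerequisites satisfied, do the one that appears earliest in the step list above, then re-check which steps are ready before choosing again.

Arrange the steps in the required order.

B C D F A E G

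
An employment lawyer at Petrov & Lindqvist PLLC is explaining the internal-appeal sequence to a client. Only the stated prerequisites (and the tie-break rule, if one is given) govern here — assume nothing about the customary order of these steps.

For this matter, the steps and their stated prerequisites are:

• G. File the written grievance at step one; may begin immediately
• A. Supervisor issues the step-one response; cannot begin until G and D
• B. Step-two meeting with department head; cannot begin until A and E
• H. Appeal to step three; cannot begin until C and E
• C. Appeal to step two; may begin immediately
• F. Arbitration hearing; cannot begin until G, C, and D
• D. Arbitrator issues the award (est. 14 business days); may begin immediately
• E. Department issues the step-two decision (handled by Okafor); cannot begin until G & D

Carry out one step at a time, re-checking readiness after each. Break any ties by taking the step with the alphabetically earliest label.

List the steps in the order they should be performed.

C → D → G → A → E → B → F → H

Nothing is required for C, D and G. C has the earlier label → C first.
Now D and G have their prerequisites met. D has the earlier label, so D next.
G is the only step now ready → G.
Now A, E and F have their prerequisites met. A has the earlier label, so A next.
E and F are both available; E has the earlier label → E.
B, F and H are all available; B has the earlier label → B.
Ready: F and H. F has the earlier label → F.
H needed C and E, now all done → H.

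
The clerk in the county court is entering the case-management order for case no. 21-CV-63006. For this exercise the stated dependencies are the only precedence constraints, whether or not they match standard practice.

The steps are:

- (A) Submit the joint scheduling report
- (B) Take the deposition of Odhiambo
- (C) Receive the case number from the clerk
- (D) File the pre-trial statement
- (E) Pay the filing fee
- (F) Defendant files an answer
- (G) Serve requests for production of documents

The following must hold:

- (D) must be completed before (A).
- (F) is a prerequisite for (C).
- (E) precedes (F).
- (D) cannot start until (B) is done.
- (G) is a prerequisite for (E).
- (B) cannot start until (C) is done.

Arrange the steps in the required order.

(G) (E) (F) (C) (B) (D) (A)

(G) is the only step with nothing outstanding, so it goes first.
(E) needed (G), now all done → (E).
Next only (F) has its prerequisites met → (F).
(C) needed (F), now all done → (C).
(B) needed (C), now all done → (B).
Next only (D) has its prerequisites met → (D).
(A) needed (D), now all done → (A).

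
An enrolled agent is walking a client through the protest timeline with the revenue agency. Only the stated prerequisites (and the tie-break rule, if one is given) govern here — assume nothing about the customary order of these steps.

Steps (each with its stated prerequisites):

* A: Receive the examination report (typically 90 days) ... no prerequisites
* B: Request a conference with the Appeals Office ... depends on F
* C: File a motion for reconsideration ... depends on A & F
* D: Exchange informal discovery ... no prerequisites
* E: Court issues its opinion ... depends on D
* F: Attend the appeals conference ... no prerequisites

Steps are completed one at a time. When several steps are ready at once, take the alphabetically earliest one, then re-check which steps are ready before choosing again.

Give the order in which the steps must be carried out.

A → D → E → F → B → C

A, D and F have no prerequisites; A has the earlier label, so A is first.
Ready: D and F. D has the earlier label → D.
E now also ready, so the ready set is {E, F}; E has the earlier label → E.
Next only F has its prerequisites met → F.
B and C are both available; B has the earlier label → B.
C is the only step now ready → C.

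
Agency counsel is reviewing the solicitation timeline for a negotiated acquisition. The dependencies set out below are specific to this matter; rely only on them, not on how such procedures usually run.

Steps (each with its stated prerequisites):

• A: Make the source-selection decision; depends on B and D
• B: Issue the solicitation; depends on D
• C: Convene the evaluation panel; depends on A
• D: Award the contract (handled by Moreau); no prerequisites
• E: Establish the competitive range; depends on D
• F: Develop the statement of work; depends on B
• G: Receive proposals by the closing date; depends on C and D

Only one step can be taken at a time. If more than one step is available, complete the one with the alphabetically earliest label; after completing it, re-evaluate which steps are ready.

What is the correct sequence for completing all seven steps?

D B A C E F G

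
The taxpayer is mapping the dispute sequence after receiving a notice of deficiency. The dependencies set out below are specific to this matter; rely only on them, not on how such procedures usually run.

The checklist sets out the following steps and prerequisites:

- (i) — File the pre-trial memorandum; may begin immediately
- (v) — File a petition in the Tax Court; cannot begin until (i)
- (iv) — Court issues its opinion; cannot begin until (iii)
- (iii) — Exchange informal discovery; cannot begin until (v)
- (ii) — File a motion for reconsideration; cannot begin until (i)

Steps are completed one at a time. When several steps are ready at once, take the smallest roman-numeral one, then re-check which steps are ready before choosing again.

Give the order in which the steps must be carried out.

(i) (ii) (v) (iii) (iv)

(i) has no prerequisites → (i) first.
(ii) and (v) are both available; (ii) has the earlier label → (ii).
(v) needed (i), now all done → (v).
That leaves (iii) as the only ready step → (iii).
That leaves (iv) as the only ready step → (iv).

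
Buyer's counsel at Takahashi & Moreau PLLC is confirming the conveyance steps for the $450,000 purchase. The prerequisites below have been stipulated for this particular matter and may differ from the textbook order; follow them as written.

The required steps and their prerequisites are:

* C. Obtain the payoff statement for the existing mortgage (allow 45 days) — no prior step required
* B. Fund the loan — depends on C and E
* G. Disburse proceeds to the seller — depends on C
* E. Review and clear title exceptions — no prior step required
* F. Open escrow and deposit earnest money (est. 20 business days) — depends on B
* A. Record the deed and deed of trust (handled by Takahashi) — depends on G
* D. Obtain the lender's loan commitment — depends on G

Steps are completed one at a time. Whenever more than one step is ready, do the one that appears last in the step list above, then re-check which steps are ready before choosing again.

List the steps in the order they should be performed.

E, C, G, D, A, B, F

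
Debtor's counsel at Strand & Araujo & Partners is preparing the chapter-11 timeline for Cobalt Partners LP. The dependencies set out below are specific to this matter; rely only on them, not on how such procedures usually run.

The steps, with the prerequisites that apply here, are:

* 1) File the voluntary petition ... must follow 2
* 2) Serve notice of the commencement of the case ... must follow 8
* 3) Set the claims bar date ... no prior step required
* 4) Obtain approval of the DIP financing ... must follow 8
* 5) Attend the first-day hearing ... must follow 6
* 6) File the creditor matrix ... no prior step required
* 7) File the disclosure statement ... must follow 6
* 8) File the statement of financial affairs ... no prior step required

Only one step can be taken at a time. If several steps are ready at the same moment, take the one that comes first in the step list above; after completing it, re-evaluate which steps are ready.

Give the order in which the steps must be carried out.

3, 6, 5, 7, 8, 2, 1, 4

Nothing is required for 3, 6 and 8. 3 is listed earlier → 3 first.
Now 6 and 8 have their prerequisites met. 6 is listed earlier, so 6 next.
5, 7 and 8 are all available; 5 is listed earlier → 5.
7 and 8 are both available; 7 is listed earlier → 7.
8 is the only step now ready → 8.
Ready: 2 and 4. 2 is listed earlier → 2.
Ready: 1 and 4. 1 is listed earlier → 1.
4 needed 8, now all done → 4.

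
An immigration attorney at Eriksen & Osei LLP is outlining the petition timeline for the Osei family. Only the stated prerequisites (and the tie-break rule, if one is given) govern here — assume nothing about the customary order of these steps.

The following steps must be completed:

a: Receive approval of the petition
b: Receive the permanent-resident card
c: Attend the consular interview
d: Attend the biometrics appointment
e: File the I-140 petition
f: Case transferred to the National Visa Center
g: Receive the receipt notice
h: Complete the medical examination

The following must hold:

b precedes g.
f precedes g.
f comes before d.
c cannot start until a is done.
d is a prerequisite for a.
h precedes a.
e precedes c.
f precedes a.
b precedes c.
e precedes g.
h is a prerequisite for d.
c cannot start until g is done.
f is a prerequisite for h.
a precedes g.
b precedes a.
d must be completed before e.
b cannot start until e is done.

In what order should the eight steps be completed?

Only f has no prerequisites, so it is first.
h is the only step now ready → h.
d needed f and h, now all done → d.
That leaves e as the only ready step → e.
Next only b has its prerequisites met → b.
Next only a has its prerequisites met → a.
g needed a, b, e and f, now all done → g.
c needed a, b, e and g, now all done → c.

f → h → d → e → b → a → g → c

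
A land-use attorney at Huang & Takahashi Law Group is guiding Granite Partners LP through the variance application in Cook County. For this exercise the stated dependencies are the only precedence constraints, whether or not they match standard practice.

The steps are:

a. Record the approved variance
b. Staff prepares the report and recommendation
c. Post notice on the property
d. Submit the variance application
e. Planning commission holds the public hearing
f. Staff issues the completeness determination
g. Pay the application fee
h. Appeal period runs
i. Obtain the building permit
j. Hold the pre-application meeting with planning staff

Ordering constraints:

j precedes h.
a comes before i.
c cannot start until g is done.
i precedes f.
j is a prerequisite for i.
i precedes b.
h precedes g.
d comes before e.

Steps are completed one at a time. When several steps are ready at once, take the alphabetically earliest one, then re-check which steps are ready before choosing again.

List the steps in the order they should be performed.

a → d → e → j → h → g → c → i → b → f

a, d and j have no prerequisites; a has the earlier label, so a is first.
d and j are both available; d has the earlier label → d.
e and j are both available; e has the earlier label → e.
That leaves j as the only ready step → j.
Ready: h and i. h has the earlier label → h.
g now also ready, so the ready set is {g, i}; g has the earlier label → g.
Ready: c and i. c has the earlier label → c.
Next only i has its prerequisites met → i.
Now b and f have their prerequisites met. b has the earlier label, so b next.
f needed i, now all done → f.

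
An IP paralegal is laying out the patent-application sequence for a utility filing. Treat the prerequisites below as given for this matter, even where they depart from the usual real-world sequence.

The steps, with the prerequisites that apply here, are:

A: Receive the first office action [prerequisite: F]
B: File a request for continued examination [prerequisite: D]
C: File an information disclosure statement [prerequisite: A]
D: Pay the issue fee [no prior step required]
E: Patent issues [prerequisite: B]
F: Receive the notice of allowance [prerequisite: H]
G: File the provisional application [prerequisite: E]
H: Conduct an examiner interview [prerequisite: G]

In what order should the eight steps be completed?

D B E G H F A C

D is the only step with nothing outstanding, so it goes first.
B is the only step now ready → B.
E is the only step now ready → E.
G is the only step now ready → G.
That leaves H as the only ready step → H.
Next only F has its prerequisites met → F.
A needed F, now all done → A.
Next only C has its prerequisites met → C.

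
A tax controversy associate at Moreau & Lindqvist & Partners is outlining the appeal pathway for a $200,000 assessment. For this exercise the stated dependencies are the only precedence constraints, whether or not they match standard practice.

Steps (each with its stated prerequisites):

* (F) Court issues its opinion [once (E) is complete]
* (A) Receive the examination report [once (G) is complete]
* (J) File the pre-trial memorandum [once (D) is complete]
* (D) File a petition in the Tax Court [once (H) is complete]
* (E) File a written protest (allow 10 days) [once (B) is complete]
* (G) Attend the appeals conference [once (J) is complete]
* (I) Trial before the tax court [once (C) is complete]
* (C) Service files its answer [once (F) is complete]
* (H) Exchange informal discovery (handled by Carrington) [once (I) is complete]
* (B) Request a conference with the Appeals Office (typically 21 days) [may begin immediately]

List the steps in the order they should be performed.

(B), (E), (F), (C), (I), (H), (D), (J), (G), (A)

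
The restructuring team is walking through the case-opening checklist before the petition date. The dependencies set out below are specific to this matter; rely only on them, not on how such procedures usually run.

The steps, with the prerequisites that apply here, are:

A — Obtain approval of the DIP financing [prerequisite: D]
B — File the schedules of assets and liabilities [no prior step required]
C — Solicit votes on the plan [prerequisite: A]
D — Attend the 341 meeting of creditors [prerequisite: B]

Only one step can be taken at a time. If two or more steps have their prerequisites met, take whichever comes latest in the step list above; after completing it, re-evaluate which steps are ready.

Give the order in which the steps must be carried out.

B D A C

B is the only step with nothing outstanding, so it goes first.
D needed B, now all done → D.
Next only A has its prerequisites met → A.
C needed A, now all done → C.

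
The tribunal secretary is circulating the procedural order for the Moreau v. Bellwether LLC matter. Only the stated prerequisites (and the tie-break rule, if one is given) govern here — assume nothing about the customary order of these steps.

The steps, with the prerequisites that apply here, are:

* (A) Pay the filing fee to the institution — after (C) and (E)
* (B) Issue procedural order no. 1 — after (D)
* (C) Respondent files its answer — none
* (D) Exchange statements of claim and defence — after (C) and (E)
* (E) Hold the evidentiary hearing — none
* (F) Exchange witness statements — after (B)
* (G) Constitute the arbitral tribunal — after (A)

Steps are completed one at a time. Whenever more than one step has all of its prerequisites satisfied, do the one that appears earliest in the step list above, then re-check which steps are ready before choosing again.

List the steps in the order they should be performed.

(C) and (E) have no prerequisites; (C) is listed earlier, so (C) is first.
Next only (E) has its prerequisites met → (E).
Now (A) and (D) have their prerequisites met. (A) is listed earlier, so (A) next.
Now (D) and (G) have their prerequisites met. (D) is listed earlier, so (D) next.
(B) and (G) are both available; (B) is listed earlier → (B).
(F) and (G) are both available; (F) is listed earlier → (F).
(G) needed (A), now all done → (G).

(C) (E) (A) (D) (B) (F) (G)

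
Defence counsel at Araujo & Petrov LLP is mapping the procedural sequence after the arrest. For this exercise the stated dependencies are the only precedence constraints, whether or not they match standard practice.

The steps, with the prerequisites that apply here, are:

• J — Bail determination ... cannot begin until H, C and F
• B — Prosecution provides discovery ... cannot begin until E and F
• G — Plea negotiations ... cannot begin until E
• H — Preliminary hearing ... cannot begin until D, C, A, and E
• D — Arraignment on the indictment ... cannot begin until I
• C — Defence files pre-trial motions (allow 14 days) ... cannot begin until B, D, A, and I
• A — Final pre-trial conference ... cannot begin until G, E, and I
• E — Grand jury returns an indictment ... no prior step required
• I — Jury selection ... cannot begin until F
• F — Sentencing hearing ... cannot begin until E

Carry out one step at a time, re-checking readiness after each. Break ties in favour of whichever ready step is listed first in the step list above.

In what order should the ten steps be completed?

Only E has no prerequisites, so it is first.
Now G and F have their prerequisites met. G is listed earlier, so G next.
F needed E, now all done → F.
Ready: B and I. B is listed earlier → B.
I is the only step now ready → I.
D and A are both available; D is listed earlier → D.
Next only A has its prerequisites met → A.
C needed B, D, A and I, now all done → C.
H needed D, C, A and E, now all done → H.
J needed H, C and F, now all done → J.

E, G, F, B, I, D, A, C, H, J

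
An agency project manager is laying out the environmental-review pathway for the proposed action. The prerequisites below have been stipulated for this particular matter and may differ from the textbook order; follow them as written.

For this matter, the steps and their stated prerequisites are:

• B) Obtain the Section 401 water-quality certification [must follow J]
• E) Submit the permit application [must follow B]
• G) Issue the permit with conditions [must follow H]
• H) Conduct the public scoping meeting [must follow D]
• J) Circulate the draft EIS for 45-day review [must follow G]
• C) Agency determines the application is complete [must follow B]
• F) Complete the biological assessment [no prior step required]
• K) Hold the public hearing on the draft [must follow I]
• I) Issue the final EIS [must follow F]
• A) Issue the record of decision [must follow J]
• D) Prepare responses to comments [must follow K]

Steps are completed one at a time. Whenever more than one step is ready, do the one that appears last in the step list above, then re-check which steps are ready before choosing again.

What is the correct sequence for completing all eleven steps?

F → I → K → D → H → G → J → A → B → C → E

Only F has no prerequisites, so it is first.
I needed F, now all done → I.
Next only K has its prerequisites met → K.
D is the only step now ready → D.
H needed D, now all done → H.
That leaves G as the only ready step → G.
J needed G, now all done → J.
Now A and B have their prerequisites met. A is listed later, so A next.
B is the only step now ready → B.
Now C and E have their prerequisites met. C is listed later, so C next.
E is the only step now ready → E.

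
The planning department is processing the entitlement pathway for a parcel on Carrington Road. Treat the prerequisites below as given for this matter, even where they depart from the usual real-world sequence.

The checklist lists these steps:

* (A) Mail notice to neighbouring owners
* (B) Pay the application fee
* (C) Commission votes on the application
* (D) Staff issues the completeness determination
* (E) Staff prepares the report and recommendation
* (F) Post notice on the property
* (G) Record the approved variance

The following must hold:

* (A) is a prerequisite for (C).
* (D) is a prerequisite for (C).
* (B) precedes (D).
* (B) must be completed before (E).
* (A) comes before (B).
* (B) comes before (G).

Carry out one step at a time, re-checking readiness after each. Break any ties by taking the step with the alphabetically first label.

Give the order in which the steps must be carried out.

(A) and (F) have no prerequisites; (A) has the earlier label, so (A) is first.
(B) now also ready, so the ready set is {(B), (F)}; (B) has the earlier label → (B).
(D), (E) and (G) now also ready, so the ready set is {(D), (E), (F), (G)}; (D) has the earlier label → (D).
Ready: (C), (E), (F) and (G). (C) has the earlier label → (C).
Now (E), (F) and (G) have their prerequisites met. (E) has the earlier label, so (E) next.
(F) and (G) are both available; (F) has the earlier label → (F).
That leaves (G) as the only ready step → (G).

(A) → (B) → (D) → (C) → (E) → (F) → (G)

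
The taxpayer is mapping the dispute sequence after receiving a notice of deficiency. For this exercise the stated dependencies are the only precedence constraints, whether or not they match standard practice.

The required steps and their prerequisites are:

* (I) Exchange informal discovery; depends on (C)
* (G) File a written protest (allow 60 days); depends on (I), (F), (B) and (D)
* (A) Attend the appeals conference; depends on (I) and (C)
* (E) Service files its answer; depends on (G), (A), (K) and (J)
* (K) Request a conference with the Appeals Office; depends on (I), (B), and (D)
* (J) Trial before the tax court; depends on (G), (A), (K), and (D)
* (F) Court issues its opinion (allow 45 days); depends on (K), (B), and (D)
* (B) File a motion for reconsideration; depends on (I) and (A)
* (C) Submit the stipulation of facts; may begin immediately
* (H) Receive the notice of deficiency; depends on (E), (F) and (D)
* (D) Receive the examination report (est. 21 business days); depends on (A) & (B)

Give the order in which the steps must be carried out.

(C), (I), (A), (B), (D), (K), (F), (G), (J), (E), (H)

(C) has no prerequisites → (C) first.
That leaves (I) as the only ready step → (I).
That leaves (A) as the only ready step → (A).
(B) needed (I) and (A), now all done → (B).
That leaves (D) as the only ready step → (D).
That leaves (K) as the only ready step → (K).
(F) is the only step now ready → (F).
(G) is the only step now ready → (G).
That leaves (J) as the only ready step → (J).
(E) is the only step now ready → (E).
(H) needed (E), (F) and (D), now all done → (H).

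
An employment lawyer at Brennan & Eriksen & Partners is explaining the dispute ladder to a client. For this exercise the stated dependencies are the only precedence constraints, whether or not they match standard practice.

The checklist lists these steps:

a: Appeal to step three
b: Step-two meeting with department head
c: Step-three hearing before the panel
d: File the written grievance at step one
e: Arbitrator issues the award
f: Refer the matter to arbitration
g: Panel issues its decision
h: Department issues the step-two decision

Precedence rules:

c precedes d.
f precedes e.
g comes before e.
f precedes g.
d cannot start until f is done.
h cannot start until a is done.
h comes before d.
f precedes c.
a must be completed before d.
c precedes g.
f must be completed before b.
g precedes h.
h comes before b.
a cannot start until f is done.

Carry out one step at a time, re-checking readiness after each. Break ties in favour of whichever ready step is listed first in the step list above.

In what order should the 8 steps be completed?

f has no prerequisites → f first.
a and c are both available; a is listed earlier → a.
c needed f, now all done → c.
That leaves g as the only ready step → g.
e and h are both available; e is listed earlier → e.
h needed a and g, now all done → h.
Now b and d have their prerequisites met. b is listed earlier, so b next.
d is the only step now ready → d.

f, a, c, g, e, h, b, d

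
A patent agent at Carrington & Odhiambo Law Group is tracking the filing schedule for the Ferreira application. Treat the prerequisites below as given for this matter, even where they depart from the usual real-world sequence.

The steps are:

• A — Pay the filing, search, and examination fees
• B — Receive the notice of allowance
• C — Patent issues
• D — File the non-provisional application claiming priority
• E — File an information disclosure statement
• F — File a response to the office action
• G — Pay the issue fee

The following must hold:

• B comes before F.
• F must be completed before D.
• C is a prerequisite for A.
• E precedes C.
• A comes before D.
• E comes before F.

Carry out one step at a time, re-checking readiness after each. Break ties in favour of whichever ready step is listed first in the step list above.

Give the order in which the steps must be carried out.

Nothing is required for B, E and G. B is listed earlier → B first.
Ready: E and G. E is listed earlier → E.
Now C, F and G have their prerequisites met. C is listed earlier, so C next.
Ready: A, F and G. A is listed earlier → A.
Now F and G have their prerequisites met. F is listed earlier, so F next.
Now D and G have their prerequisites met. D is listed earlier, so D next.
Next only G has its prerequisites met → G.

B E C A F D G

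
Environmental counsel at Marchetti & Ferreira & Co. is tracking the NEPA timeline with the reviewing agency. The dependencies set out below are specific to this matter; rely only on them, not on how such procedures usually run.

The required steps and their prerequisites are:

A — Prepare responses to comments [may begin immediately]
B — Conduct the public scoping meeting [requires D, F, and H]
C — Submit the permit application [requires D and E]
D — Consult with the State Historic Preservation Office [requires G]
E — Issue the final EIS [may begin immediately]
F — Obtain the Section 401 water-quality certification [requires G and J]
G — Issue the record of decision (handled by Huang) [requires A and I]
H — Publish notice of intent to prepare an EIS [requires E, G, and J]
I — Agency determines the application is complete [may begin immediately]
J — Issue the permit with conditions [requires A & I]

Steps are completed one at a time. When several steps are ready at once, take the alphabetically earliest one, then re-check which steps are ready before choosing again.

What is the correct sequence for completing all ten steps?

Nothing is required for A, E and I. A has the earlier label → A first.
Now E and I have their prerequisites met. E has the earlier label, so E next.
I is the only step now ready → I.
Now G and J have their prerequisites met. G has the earlier label, so G next.
Now D and J have their prerequisites met. D has the earlier label, so D next.
C now also ready, so the ready set is {C, J}; C has the earlier label → C.
J needed A and I, now all done → J.
Ready: F and H. F has the earlier label → F.
H needed E, G and J, now all done → H.
B needed D, F and H, now all done → B.

A, E, I, G, D, C, J, F, H, B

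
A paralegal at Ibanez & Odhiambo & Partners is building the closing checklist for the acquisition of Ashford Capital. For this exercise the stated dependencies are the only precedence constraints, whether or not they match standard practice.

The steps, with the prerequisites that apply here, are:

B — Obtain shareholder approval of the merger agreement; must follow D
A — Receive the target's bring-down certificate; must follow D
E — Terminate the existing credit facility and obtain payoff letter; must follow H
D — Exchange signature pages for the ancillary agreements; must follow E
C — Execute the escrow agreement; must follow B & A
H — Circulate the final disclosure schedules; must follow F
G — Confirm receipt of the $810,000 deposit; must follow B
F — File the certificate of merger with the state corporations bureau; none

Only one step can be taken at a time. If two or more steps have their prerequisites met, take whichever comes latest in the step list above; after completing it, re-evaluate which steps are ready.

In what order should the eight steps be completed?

F has no prerequisites → F first.
Next only H has its prerequisites met → H.
Next only E has its prerequisites met → E.
That leaves D as the only ready step → D.
Now A and B have their prerequisites met. A is listed later, so A next.
Next only B has its prerequisites met → B.
Ready: G and C. G is listed later → G.
That leaves C as the only ready step → C.

F → H → E → D → A → B → G → C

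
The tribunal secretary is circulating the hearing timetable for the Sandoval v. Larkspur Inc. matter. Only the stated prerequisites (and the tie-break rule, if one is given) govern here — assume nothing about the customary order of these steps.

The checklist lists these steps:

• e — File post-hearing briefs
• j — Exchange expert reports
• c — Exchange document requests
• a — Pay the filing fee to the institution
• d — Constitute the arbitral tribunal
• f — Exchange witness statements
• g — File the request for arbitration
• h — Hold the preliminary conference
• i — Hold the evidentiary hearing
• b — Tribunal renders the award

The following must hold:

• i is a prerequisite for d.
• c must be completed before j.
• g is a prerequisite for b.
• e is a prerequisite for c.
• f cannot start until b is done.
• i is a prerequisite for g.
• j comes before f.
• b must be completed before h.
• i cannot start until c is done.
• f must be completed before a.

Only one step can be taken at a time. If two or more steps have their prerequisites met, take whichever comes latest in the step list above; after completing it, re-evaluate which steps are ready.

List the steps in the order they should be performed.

e c i g b h d j f a

Only e has no prerequisites, so it is first.
Next only c has its prerequisites met → c.
Ready: i and j. i is listed later → i.
Ready: g, d and j. g is listed later → g.
b now also ready, so the ready set is {b, d, j}; b is listed later → b.
h, d and j are all available; h is listed later → h.
Now d and j have their prerequisites met. d is listed later, so d next.
j is the only step now ready → j.
Next only f has its prerequisites met → f.
a needed f, now all done → a.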